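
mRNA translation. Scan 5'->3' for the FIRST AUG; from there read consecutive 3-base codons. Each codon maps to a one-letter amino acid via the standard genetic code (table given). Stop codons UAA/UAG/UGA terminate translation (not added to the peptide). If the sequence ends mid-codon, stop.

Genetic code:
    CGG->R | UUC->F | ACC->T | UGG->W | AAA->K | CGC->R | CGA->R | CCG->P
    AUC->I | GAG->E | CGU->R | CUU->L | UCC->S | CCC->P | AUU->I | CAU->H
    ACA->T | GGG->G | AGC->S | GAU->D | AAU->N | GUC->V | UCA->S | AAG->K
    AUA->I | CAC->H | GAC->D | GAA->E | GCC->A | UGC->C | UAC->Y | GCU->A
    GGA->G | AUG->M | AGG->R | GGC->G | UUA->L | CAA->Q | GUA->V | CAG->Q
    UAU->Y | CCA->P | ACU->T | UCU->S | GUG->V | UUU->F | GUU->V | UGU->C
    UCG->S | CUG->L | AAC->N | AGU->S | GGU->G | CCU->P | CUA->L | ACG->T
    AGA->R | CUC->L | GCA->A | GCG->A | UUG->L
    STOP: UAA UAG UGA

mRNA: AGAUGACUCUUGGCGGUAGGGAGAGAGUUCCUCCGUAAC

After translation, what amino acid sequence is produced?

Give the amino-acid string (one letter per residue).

start AUG at pos 2
pos 2: AUG -> M; peptide=M
pos 5: ACU -> T; peptide=MT
pos 8: CUU -> L; peptide=MTL
pos 11: GGC -> G; peptide=MTLG
pos 14: GGU -> G; peptide=MTLGG
pos 17: AGG -> R; peptide=MTLGGR
pos 20: GAG -> E; peptide=MTLGGRE
pos 23: AGA -> R; peptide=MTLGGRER
pos 26: GUU -> V; peptide=MTLGGRERV
pos 29: CCU -> P; peptide=MTLGGRERVP
pos 32: CCG -> P; peptide=MTLGGRERVPP
pos 35: UAA -> STOP

Answer: MTLGGRERVPP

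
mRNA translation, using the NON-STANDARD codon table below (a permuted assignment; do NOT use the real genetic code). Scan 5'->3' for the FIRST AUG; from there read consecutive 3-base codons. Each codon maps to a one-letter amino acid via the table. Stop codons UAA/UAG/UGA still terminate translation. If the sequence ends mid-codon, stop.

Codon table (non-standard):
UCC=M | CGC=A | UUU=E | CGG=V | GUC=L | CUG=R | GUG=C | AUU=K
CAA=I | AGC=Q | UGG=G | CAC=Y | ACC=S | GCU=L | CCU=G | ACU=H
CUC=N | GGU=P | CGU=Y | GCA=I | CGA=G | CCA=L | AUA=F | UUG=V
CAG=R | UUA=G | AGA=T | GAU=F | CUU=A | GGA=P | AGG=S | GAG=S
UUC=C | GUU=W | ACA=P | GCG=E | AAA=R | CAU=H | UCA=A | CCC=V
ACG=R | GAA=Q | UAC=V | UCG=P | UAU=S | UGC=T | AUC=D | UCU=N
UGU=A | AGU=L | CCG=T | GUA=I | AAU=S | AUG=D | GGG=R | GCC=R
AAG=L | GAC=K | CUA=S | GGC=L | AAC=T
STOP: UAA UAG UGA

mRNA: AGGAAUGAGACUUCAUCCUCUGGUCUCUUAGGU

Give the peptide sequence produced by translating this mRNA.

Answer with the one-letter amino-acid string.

start AUG at pos 4
pos 4: AUG -> D; peptide=D
pos 7: AGA -> T; peptide=DT
pos 10: CUU -> A; peptide=DTA
pos 13: CAU -> H; peptide=DTAH
pos 16: CCU -> G; peptide=DTAHG
pos 19: CUG -> R; peptide=DTAHGR
pos 22: GUC -> L; peptide=DTAHGRL
pos 25: UCU -> N; peptide=DTAHGRLN
pos 28: UAG -> STOP

Answer: DTAHGRLN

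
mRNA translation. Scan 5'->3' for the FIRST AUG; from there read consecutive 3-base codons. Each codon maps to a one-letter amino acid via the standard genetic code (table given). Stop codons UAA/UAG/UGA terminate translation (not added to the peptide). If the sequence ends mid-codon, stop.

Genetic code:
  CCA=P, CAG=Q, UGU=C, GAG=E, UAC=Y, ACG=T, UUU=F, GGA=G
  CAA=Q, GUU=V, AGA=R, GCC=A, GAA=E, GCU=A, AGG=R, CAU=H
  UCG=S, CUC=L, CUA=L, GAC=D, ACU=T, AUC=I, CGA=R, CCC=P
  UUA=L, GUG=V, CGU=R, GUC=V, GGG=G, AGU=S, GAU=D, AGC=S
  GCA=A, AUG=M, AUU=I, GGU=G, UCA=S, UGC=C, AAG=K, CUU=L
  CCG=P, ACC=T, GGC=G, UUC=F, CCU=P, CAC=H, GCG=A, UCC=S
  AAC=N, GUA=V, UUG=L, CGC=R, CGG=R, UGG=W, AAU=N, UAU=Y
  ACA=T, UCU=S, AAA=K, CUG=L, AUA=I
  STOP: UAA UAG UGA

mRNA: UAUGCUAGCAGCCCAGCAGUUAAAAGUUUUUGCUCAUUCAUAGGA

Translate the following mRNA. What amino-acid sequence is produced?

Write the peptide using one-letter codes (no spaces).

start AUG at pos 1
pos 1: AUG -> M; peptide=M
pos 4: CUA -> L; peptide=ML
pos 7: GCA -> A; peptide=MLA
pos 10: GCC -> A; peptide=MLAA
pos 13: CAG -> Q; peptide=MLAAQ
pos 16: CAG -> Q; peptide=MLAAQQ
pos 19: UUA -> L; peptide=MLAAQQL
pos 22: AAA -> K; peptide=MLAAQQLK
pos 25: GUU -> V; peptide=MLAAQQLKV
pos 28: UUU -> F; peptide=MLAAQQLKVF
pos 31: GCU -> A; peptide=MLAAQQLKVFA
pos 34: CAU -> H; peptide=MLAAQQLKVFAH
pos 37: UCA -> S; peptide=MLAAQQLKVFAHS
pos 40: UAG -> STOP

Answer: MLAAQQLKVFAHS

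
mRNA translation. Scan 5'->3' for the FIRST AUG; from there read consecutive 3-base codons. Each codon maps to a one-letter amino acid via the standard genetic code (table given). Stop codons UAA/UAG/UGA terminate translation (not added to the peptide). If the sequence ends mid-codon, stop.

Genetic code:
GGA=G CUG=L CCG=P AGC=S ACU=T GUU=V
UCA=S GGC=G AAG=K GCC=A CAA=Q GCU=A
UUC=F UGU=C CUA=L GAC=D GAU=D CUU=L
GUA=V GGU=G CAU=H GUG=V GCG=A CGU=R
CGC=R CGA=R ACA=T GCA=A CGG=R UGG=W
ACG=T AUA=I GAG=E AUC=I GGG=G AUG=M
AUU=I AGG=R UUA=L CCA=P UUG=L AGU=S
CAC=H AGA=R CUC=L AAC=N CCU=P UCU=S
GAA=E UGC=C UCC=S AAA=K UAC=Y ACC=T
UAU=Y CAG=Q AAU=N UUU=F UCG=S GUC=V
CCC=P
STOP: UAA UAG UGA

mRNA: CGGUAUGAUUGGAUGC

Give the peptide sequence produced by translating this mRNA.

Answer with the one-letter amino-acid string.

Answer: MIGC

Derivation:
start AUG at pos 4
pos 4: AUG -> M; peptide=M
pos 7: AUU -> I; peptide=MI
pos 10: GGA -> G; peptide=MIG
pos 13: UGC -> C; peptide=MIGC
pos 16: only 0 nt remain (<3), stop (end of mRNA)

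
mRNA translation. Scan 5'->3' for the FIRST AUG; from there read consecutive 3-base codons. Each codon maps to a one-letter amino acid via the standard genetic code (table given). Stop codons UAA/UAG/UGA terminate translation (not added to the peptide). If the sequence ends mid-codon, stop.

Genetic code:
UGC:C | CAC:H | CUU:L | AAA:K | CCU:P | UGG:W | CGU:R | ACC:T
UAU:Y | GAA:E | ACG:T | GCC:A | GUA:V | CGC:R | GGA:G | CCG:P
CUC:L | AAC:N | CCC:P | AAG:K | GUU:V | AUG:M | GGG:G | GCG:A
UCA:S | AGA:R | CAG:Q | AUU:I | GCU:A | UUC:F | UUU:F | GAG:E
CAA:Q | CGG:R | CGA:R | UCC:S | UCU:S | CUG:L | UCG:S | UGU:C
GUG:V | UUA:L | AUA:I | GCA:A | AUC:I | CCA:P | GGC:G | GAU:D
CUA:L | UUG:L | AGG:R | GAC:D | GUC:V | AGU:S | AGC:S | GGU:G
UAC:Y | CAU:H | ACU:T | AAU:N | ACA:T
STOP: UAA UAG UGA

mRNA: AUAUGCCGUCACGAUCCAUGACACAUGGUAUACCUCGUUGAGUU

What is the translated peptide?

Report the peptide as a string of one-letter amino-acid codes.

Answer: MPSRSMTHGIPR

Derivation:
start AUG at pos 2
pos 2: AUG -> M; peptide=M
pos 5: CCG -> P; peptide=MP
pos 8: UCA -> S; peptide=MPS
pos 11: CGA -> R; peptide=MPSR
pos 14: UCC -> S; peptide=MPSRS
pos 17: AUG -> M; peptide=MPSRSM
pos 20: ACA -> T; peptide=MPSRSMT
pos 23: CAU -> H; peptide=MPSRSMTH
pos 26: GGU -> G; peptide=MPSRSMTHG
pos 29: AUA -> I; peptide=MPSRSMTHGI
pos 32: CCU -> P; peptide=MPSRSMTHGIP
pos 35: CGU -> R; peptide=MPSRSMTHGIPR
pos 38: UGA -> STOP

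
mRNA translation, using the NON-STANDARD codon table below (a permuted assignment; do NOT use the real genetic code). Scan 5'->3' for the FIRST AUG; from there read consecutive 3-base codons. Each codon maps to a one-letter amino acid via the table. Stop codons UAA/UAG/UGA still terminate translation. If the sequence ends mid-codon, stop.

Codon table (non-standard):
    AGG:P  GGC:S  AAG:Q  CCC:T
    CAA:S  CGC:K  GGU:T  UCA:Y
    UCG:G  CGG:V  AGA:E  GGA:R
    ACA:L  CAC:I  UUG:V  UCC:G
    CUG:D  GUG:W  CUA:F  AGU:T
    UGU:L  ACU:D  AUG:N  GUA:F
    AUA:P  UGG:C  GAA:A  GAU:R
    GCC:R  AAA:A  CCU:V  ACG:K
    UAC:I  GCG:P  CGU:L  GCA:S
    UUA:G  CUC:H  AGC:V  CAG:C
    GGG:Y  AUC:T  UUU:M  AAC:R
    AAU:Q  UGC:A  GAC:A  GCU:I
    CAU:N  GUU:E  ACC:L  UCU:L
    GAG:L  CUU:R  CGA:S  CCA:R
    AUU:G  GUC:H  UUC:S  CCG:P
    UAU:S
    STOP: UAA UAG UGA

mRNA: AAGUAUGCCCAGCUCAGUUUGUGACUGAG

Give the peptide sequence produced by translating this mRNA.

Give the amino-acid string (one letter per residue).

start AUG at pos 4
pos 4: AUG -> N; peptide=N
pos 7: CCC -> T; peptide=NT
pos 10: AGC -> V; peptide=NTV
pos 13: UCA -> Y; peptide=NTVY
pos 16: GUU -> E; peptide=NTVYE
pos 19: UGU -> L; peptide=NTVYEL
pos 22: GAC -> A; peptide=NTVYELA
pos 25: UGA -> STOP

Answer: NTVYELA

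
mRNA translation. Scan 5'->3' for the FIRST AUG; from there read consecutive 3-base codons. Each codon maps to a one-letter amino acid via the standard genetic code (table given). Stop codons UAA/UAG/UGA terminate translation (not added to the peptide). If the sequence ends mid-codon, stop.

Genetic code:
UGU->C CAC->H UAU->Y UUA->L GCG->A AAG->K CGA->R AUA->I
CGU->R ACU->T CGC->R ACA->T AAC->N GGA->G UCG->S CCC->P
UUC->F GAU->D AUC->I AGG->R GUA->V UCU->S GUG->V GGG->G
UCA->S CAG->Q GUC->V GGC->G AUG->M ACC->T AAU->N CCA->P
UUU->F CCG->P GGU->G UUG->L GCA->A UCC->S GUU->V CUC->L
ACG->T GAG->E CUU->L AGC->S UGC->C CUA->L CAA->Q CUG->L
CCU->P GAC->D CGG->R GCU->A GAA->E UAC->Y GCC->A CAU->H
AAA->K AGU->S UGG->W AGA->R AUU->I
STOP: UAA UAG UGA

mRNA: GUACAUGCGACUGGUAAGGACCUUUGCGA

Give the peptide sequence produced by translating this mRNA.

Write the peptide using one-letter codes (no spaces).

Answer: MRLVRTFA

Derivation:
start AUG at pos 4
pos 4: AUG -> M; peptide=M
pos 7: CGA -> R; peptide=MR
pos 10: CUG -> L; peptide=MRL
pos 13: GUA -> V; peptide=MRLV
pos 16: AGG -> R; peptide=MRLVR
pos 19: ACC -> T; peptide=MRLVRT
pos 22: UUU -> F; peptide=MRLVRTF
pos 25: GCG -> A; peptide=MRLVRTFA
pos 28: only 1 nt remain (<3), stop (end of mRNA)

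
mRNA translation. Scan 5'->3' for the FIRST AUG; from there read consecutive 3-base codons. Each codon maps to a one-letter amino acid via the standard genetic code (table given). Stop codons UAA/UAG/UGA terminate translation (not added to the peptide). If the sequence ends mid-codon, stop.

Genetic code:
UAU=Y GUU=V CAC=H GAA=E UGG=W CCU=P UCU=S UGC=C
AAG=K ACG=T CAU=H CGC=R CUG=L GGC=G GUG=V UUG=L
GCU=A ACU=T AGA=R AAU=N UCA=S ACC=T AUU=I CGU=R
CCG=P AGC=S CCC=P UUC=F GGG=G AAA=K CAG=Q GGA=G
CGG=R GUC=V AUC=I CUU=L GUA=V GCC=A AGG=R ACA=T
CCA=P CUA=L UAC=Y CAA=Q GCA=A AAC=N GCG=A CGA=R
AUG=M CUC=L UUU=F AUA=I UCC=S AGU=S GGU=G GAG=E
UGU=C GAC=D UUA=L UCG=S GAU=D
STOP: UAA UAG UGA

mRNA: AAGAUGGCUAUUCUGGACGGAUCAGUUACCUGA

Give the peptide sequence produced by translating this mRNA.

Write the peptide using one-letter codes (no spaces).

Answer: MAILDGSVT

Derivation:
start AUG at pos 3
pos 3: AUG -> M; peptide=M
pos 6: GCU -> A; peptide=MA
pos 9: AUU -> I; peptide=MAI
pos 12: CUG -> L; peptide=MAIL
pos 15: GAC -> D; peptide=MAILD
pos 18: GGA -> G; peptide=MAILDG
pos 21: UCA -> S; peptide=MAILDGS
pos 24: GUU -> V; peptide=MAILDGSV
pos 27: ACC -> T; peptide=MAILDGSVT
pos 30: UGA -> STOP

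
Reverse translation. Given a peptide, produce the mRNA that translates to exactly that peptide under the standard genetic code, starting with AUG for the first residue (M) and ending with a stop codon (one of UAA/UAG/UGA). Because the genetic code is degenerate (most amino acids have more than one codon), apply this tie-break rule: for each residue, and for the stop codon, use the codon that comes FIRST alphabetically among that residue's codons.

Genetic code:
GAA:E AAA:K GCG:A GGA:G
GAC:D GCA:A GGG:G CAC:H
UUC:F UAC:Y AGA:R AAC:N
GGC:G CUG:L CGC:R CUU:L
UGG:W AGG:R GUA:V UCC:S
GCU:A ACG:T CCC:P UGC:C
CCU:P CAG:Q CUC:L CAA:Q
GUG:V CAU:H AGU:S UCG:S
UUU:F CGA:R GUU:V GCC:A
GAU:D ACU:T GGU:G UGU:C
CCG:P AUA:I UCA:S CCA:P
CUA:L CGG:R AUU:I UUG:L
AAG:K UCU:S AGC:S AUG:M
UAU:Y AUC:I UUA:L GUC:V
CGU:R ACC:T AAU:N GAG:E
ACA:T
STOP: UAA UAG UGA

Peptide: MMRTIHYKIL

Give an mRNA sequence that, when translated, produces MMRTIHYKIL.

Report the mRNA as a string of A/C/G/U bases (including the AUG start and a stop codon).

Answer: mRNA: AUGAUGAGAACAAUACACUACAAAAUACUAUAA

Derivation:
residue 1: M -> AUG (start codon)
residue 2: M -> AUG (only codon)
residue 3: R codons sorted = AGA,AGG,CGA,CGC,CGG,CGU -> pick first = AGA
residue 4: T codons sorted = ACA,ACC,ACG,ACU -> pick first = ACA
residue 5: I codons sorted = AUA,AUC,AUU -> pick first = AUA
residue 6: H codons sorted = CAC,CAU -> pick first = CAC
residue 7: Y codons sorted = UAC,UAU -> pick first = UAC
residue 8: K codons sorted = AAA,AAG -> pick first = AAA
residue 9: I codons sorted = AUA,AUC,AUU -> pick first = AUA
residue 10: L codons sorted = CUA,CUC,CUG,CUU,UUA,UUG -> pick first = CUA
terminator: stop codons sorted = UAA,UAG,UGA -> pick first = UAA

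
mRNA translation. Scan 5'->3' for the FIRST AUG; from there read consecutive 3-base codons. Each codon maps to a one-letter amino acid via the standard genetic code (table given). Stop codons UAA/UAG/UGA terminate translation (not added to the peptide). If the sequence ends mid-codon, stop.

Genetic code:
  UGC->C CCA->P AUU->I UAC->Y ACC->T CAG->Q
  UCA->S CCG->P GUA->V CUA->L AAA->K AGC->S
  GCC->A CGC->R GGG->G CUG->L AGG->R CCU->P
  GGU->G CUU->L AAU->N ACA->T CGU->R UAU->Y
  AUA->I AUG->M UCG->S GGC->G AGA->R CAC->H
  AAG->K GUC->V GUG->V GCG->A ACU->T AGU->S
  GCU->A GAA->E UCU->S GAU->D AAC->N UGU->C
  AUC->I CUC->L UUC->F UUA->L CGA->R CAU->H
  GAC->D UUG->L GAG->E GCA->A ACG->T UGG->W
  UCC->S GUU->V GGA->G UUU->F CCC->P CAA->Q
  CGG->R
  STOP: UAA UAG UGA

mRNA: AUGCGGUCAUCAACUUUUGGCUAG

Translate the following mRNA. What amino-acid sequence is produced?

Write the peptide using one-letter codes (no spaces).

start AUG at pos 0
pos 0: AUG -> M; peptide=M
pos 3: CGG -> R; peptide=MR
pos 6: UCA -> S; peptide=MRS
pos 9: UCA -> S; peptide=MRSS
pos 12: ACU -> T; peptide=MRSST
pos 15: UUU -> F; peptide=MRSSTF
pos 18: GGC -> G; peptide=MRSSTFG
pos 21: UAG -> STOP

Answer: MRSSTFG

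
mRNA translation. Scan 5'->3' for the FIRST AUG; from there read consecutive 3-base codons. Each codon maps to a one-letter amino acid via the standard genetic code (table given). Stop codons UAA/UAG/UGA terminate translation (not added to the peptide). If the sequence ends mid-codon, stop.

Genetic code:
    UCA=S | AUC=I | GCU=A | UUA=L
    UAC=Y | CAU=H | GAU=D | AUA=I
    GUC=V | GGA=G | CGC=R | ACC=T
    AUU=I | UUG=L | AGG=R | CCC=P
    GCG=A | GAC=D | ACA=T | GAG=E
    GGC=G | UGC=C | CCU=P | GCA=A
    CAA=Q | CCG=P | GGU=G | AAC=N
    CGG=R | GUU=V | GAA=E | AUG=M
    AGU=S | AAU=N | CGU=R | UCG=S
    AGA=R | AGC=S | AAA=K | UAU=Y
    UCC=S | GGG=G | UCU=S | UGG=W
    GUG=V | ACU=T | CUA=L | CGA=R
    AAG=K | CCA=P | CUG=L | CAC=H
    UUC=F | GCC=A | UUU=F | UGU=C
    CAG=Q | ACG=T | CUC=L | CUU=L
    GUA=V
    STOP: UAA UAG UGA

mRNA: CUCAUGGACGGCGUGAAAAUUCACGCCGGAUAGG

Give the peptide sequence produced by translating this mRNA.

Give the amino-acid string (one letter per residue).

start AUG at pos 3
pos 3: AUG -> M; peptide=M
pos 6: GAC -> D; peptide=MD
pos 9: GGC -> G; peptide=MDG
pos 12: GUG -> V; peptide=MDGV
pos 15: AAA -> K; peptide=MDGVK
pos 18: AUU -> I; peptide=MDGVKI
pos 21: CAC -> H; peptide=MDGVKIH
pos 24: GCC -> A; peptide=MDGVKIHA
pos 27: GGA -> G; peptide=MDGVKIHAG
pos 30: UAG -> STOP

Answer: MDGVKIHAG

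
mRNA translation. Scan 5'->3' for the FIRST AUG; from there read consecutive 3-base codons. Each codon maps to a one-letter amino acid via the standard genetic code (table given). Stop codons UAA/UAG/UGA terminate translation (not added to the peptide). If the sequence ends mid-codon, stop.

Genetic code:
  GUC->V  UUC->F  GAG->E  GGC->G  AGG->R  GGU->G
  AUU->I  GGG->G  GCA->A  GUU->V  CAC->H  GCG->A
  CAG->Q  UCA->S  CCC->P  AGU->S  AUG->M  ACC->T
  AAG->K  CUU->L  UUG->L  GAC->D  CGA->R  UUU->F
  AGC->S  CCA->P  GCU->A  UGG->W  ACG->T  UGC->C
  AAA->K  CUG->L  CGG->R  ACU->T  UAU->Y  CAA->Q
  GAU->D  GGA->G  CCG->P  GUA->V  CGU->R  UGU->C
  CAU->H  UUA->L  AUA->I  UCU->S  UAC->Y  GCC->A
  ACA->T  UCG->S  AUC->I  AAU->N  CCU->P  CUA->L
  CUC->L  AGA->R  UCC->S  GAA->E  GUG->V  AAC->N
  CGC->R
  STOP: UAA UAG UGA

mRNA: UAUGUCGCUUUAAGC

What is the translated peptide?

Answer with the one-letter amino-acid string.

start AUG at pos 1
pos 1: AUG -> M; peptide=M
pos 4: UCG -> S; peptide=MS
pos 7: CUU -> L; peptide=MSL
pos 10: UAA -> STOP

Answer: MSL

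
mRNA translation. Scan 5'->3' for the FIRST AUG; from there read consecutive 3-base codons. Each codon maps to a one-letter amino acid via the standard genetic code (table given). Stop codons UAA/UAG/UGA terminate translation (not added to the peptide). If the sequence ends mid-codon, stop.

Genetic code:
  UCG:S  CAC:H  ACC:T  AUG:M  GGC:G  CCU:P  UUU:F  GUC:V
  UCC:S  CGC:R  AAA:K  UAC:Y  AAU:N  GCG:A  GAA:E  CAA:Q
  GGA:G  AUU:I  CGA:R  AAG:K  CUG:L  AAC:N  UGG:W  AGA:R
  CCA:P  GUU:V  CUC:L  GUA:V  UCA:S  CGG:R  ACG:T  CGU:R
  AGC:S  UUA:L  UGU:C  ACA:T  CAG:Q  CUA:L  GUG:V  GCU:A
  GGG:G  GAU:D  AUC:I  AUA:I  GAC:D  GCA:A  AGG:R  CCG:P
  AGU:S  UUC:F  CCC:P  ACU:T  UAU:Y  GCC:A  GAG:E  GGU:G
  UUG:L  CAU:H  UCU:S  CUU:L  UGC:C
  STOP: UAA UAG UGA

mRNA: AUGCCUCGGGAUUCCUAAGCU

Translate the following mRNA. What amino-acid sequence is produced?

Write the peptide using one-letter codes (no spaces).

Answer: MPRDS

Derivation:
start AUG at pos 0
pos 0: AUG -> M; peptide=M
pos 3: CCU -> P; peptide=MP
pos 6: CGG -> R; peptide=MPR
pos 9: GAU -> D; peptide=MPRD
pos 12: UCC -> S; peptide=MPRDS
pos 15: UAA -> STOP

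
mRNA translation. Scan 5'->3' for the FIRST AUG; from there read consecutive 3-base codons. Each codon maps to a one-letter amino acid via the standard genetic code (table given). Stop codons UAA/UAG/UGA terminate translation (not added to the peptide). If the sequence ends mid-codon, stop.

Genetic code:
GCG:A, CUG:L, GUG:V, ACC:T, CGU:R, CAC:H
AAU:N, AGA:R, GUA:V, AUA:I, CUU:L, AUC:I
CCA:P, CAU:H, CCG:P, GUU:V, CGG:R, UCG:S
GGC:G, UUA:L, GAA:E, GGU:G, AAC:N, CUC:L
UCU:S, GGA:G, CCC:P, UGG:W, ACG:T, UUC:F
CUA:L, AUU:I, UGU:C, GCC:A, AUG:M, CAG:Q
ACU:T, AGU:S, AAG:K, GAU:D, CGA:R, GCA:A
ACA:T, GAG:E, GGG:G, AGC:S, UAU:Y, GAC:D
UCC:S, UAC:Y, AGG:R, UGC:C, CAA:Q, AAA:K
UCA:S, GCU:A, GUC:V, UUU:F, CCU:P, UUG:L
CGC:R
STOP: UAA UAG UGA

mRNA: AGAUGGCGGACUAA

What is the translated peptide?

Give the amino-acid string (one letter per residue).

start AUG at pos 2
pos 2: AUG -> M; peptide=M
pos 5: GCG -> A; peptide=MA
pos 8: GAC -> D; peptide=MAD
pos 11: UAA -> STOP

Answer: MAD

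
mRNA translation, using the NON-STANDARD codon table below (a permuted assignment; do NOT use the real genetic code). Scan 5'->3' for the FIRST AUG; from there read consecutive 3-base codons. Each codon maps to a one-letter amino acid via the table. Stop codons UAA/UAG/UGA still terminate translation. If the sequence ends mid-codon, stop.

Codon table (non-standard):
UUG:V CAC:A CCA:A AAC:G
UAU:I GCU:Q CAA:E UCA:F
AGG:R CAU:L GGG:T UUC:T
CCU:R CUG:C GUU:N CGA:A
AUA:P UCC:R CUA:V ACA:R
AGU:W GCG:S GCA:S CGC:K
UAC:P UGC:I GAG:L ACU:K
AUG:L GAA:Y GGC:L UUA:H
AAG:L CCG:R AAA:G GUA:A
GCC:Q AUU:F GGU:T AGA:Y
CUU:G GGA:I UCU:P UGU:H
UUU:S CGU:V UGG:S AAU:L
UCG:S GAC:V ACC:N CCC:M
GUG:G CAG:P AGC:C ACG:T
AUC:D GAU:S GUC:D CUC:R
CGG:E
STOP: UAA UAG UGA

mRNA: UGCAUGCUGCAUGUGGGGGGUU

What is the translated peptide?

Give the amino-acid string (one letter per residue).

Answer: LCLGTT

Derivation:
start AUG at pos 3
pos 3: AUG -> L; peptide=L
pos 6: CUG -> C; peptide=LC
pos 9: CAU -> L; peptide=LCL
pos 12: GUG -> G; peptide=LCLG
pos 15: GGG -> T; peptide=LCLGT
pos 18: GGU -> T; peptide=LCLGTT
pos 21: only 1 nt remain (<3), stop (end of mRNA)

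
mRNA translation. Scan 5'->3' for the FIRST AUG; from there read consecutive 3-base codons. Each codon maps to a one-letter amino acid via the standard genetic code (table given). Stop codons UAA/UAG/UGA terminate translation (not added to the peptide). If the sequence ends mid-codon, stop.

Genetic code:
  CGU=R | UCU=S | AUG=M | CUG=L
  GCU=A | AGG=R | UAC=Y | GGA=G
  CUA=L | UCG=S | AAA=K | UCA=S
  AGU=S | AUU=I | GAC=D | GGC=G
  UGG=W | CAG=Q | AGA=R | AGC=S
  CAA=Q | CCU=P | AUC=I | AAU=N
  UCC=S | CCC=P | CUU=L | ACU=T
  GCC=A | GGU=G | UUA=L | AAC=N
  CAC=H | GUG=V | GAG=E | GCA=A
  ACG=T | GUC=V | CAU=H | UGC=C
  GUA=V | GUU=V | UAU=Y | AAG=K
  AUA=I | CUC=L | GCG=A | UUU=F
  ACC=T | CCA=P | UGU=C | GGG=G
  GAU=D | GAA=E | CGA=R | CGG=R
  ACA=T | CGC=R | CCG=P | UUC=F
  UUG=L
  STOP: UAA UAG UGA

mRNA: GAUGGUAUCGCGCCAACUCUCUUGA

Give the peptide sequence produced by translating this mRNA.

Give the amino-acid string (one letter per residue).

start AUG at pos 1
pos 1: AUG -> M; peptide=M
pos 4: GUA -> V; peptide=MV
pos 7: UCG -> S; peptide=MVS
pos 10: CGC -> R; peptide=MVSR
pos 13: CAA -> Q; peptide=MVSRQ
pos 16: CUC -> L; peptide=MVSRQL
pos 19: UCU -> S; peptide=MVSRQLS
pos 22: UGA -> STOP

Answer: MVSRQLS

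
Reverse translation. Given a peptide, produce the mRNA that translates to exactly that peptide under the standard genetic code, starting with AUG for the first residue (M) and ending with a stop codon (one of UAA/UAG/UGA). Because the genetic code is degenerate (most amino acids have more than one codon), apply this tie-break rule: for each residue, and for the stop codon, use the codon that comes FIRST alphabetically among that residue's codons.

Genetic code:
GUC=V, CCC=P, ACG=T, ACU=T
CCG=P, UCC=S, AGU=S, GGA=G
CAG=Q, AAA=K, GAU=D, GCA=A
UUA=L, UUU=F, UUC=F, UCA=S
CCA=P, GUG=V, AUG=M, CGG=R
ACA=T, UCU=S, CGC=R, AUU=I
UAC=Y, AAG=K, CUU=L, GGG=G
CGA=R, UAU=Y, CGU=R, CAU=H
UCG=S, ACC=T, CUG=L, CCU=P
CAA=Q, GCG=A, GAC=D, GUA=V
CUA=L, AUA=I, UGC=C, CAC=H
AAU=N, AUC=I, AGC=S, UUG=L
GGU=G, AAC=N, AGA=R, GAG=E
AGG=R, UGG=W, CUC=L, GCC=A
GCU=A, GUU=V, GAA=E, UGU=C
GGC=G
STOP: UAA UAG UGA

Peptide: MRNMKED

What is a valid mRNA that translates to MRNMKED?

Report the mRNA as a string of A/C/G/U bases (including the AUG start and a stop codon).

residue 1: M -> AUG (start codon)
residue 2: R codons sorted = AGA,AGG,CGA,CGC,CGG,CGU -> pick first = AGA
residue 3: N codons sorted = AAC,AAU -> pick first = AAC
residue 4: M -> AUG (only codon)
residue 5: K codons sorted = AAA,AAG -> pick first = AAA
residue 6: E codons sorted = GAA,GAG -> pick first = GAA
residue 7: D codons sorted = GAC,GAU -> pick first = GAC
terminator: stop codons sorted = UAA,UAG,UGA -> pick first = UAA

Answer: mRNA: AUGAGAAACAUGAAAGAAGACUAA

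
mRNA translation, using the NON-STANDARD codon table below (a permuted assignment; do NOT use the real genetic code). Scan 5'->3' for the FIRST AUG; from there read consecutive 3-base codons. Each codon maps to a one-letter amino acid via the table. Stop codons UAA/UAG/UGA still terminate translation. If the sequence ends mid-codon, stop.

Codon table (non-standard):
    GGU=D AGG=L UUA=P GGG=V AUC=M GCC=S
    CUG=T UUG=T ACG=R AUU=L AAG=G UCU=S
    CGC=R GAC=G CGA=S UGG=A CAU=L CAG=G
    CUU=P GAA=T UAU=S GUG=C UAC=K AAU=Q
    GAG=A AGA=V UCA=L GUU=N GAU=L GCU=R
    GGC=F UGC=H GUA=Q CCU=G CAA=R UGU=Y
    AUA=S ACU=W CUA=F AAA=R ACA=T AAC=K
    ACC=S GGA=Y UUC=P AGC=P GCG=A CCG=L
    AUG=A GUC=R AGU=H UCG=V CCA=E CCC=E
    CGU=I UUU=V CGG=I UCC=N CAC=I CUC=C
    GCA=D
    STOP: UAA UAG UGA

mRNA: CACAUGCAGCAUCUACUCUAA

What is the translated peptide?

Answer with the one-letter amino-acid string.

start AUG at pos 3
pos 3: AUG -> A; peptide=A
pos 6: CAG -> G; peptide=AG
pos 9: CAU -> L; peptide=AGL
pos 12: CUA -> F; peptide=AGLF
pos 15: CUC -> C; peptide=AGLFC
pos 18: UAA -> STOP

Answer: AGLFC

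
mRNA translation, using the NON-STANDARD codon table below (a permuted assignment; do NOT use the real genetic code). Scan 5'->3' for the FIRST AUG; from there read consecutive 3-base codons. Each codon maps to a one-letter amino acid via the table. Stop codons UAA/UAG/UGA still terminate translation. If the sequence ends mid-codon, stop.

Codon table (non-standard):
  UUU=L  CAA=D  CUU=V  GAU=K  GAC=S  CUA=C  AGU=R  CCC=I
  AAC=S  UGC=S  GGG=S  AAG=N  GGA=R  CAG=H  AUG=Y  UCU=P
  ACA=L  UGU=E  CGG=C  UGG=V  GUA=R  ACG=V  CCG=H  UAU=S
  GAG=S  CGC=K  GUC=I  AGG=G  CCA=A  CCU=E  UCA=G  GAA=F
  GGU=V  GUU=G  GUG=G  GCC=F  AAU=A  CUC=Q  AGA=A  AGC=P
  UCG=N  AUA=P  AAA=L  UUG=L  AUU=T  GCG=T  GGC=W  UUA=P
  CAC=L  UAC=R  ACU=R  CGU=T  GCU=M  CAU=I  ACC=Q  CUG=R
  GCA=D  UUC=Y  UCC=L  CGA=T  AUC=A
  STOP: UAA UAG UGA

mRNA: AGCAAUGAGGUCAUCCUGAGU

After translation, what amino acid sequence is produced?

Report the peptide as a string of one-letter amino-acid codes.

start AUG at pos 4
pos 4: AUG -> Y; peptide=Y
pos 7: AGG -> G; peptide=YG
pos 10: UCA -> G; peptide=YGG
pos 13: UCC -> L; peptide=YGGL
pos 16: UGA -> STOP

Answer: YGGL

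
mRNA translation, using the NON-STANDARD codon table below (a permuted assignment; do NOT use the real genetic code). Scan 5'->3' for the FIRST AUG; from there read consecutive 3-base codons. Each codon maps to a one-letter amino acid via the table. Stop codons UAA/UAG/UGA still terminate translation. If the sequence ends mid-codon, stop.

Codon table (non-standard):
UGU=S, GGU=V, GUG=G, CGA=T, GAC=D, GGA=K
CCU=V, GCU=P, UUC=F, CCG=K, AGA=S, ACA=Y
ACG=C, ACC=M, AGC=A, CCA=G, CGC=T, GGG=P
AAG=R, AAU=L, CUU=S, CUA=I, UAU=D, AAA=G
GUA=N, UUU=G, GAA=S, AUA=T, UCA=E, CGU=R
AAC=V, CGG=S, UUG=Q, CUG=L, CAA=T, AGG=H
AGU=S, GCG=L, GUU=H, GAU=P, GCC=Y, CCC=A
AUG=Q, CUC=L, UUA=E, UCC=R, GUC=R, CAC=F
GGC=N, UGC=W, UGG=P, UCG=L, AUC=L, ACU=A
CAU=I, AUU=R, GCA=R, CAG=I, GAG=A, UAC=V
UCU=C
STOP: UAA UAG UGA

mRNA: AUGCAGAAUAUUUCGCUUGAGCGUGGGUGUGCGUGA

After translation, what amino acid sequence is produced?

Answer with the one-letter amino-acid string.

Answer: QILRLSARPSL

Derivation:
start AUG at pos 0
pos 0: AUG -> Q; peptide=Q
pos 3: CAG -> I; peptide=QI
pos 6: AAU -> L; peptide=QIL
pos 9: AUU -> R; peptide=QILR
pos 12: UCG -> L; peptide=QILRL
pos 15: CUU -> S; peptide=QILRLS
pos 18: GAG -> A; peptide=QILRLSA
pos 21: CGU -> R; peptide=QILRLSAR
pos 24: GGG -> P; peptide=QILRLSARP
pos 27: UGU -> S; peptide=QILRLSARPS
pos 30: GCG -> L; peptide=QILRLSARPSL
pos 33: UGA -> STOP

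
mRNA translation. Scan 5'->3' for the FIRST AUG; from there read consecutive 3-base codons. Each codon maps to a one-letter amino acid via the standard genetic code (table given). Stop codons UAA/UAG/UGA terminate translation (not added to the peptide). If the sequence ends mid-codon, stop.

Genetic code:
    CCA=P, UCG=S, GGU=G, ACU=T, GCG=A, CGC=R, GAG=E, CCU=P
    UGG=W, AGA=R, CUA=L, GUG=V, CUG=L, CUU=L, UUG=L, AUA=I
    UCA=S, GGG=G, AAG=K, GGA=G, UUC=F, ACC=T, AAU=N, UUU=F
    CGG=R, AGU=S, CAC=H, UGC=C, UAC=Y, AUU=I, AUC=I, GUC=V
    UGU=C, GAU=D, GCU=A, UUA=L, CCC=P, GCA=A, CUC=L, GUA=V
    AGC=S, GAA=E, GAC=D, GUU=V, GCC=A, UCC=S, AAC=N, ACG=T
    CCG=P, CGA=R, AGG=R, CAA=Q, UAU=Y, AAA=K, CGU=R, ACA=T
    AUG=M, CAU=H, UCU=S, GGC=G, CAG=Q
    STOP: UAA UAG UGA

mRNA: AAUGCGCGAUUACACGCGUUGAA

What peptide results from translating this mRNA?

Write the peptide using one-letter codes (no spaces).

Answer: MRDYTR

Derivation:
start AUG at pos 1
pos 1: AUG -> M; peptide=M
pos 4: CGC -> R; peptide=MR
pos 7: GAU -> D; peptide=MRD
pos 10: UAC -> Y; peptide=MRDY
pos 13: ACG -> T; peptide=MRDYT
pos 16: CGU -> R; peptide=MRDYTR
pos 19: UGA -> STOP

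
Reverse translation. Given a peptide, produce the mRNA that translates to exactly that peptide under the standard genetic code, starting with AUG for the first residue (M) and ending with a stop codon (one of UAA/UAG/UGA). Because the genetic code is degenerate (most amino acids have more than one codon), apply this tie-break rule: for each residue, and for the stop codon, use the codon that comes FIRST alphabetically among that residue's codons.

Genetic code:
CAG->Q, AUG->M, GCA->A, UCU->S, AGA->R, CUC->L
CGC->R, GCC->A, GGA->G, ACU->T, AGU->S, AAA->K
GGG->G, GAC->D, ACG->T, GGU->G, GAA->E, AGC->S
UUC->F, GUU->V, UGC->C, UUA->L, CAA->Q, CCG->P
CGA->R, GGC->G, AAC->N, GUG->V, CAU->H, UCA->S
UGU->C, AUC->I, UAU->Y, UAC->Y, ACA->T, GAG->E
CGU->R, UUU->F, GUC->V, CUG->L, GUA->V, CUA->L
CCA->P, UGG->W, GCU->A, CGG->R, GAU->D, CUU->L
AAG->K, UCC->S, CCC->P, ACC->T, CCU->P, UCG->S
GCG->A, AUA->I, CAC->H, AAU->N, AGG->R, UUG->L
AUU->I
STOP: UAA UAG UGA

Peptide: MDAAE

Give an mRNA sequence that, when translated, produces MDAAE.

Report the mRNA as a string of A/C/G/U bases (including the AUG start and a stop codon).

residue 1: M -> AUG (start codon)
residue 2: D codons sorted = GAC,GAU -> pick first = GAC
residue 3: A codons sorted = GCA,GCC,GCG,GCU -> pick first = GCA
residue 4: A codons sorted = GCA,GCC,GCG,GCU -> pick first = GCA
residue 5: E codons sorted = GAA,GAG -> pick first = GAA
terminator: stop codons sorted = UAA,UAG,UGA -> pick first = UAA

Answer: mRNA: AUGGACGCAGCAGAAUAA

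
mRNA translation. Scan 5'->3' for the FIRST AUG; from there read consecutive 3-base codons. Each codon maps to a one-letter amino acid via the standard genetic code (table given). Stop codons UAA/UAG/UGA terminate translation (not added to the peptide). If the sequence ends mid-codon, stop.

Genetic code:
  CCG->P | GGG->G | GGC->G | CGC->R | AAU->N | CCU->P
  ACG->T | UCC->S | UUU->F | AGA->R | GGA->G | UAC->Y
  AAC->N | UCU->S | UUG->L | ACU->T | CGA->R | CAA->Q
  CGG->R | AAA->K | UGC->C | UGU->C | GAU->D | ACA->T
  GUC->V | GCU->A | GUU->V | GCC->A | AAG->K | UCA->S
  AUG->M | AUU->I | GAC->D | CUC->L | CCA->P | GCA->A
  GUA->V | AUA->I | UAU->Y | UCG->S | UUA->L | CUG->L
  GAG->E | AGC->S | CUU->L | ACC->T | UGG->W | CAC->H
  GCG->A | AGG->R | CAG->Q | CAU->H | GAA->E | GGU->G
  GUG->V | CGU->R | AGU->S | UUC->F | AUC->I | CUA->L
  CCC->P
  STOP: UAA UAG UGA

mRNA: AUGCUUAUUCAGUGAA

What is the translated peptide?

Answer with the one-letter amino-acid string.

start AUG at pos 0
pos 0: AUG -> M; peptide=M
pos 3: CUU -> L; peptide=ML
pos 6: AUU -> I; peptide=MLI
pos 9: CAG -> Q; peptide=MLIQ
pos 12: UGA -> STOP

Answer: MLIQ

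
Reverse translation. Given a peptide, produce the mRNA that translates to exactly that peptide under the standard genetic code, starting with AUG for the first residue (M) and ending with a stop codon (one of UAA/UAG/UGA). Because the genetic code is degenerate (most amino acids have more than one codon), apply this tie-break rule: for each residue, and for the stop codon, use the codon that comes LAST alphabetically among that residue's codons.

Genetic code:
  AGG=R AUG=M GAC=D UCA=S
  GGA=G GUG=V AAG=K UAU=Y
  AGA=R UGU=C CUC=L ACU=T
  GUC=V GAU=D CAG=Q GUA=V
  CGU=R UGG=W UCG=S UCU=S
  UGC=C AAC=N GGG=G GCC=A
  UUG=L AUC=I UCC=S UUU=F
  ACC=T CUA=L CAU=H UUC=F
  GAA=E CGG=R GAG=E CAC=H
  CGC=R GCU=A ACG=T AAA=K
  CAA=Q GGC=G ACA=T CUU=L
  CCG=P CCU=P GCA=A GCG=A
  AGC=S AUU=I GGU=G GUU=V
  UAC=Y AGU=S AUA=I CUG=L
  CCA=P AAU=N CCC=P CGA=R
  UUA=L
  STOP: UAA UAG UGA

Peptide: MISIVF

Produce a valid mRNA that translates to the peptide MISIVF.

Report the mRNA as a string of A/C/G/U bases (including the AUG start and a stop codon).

Answer: mRNA: AUGAUUUCUAUUGUUUUUUGA

Derivation:
residue 1: M -> AUG (start codon)
residue 2: I codons sorted = AUA,AUC,AUU -> pick last = AUU
residue 3: S codons sorted = AGC,AGU,UCA,UCC,UCG,UCU -> pick last = UCU
residue 4: I codons sorted = AUA,AUC,AUU -> pick last = AUU
residue 5: V codons sorted = GUA,GUC,GUG,GUU -> pick last = GUU
residue 6: F codons sorted = UUC,UUU -> pick last = UUU
terminator: stop codons sorted = UAA,UAG,UGA -> pick last = UGA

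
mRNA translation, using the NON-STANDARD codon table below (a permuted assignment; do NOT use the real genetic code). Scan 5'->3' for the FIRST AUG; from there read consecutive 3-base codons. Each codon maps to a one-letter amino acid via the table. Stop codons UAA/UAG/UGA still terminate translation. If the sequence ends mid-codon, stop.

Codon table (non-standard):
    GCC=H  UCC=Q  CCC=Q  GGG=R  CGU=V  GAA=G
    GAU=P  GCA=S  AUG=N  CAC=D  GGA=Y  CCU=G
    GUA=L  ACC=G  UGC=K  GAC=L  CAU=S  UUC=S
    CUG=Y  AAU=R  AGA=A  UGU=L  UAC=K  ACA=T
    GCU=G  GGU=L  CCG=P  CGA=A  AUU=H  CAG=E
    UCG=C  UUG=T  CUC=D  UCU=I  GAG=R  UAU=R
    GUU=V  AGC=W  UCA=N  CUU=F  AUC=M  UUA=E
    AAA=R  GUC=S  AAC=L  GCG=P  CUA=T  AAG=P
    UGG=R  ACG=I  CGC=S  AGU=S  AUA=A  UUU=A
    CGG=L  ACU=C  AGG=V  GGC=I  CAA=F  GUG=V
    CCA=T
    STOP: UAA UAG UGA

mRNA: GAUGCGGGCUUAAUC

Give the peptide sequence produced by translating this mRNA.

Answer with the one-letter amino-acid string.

Answer: NLG

Derivation:
start AUG at pos 1
pos 1: AUG -> N; peptide=N
pos 4: CGG -> L; peptide=NL
pos 7: GCU -> G; peptide=NLG
pos 10: UAA -> STOP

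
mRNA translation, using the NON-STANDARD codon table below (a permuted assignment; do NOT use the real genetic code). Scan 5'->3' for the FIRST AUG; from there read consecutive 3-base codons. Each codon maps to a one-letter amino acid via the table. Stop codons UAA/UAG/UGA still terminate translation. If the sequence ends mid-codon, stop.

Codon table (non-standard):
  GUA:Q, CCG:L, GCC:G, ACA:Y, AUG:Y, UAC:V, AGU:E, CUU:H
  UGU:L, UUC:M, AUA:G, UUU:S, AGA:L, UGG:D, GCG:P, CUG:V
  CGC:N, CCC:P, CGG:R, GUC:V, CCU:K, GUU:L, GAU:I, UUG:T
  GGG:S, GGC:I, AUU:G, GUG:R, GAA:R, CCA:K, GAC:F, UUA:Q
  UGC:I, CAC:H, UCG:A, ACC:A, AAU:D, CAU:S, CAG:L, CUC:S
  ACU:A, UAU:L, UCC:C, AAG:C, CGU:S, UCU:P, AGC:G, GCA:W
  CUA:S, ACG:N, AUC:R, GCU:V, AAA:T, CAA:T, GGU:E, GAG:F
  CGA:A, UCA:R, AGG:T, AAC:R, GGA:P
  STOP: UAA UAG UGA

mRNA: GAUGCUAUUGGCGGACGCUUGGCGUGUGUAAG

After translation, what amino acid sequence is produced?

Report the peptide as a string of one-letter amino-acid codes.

Answer: YSTPFVDSR

Derivation:
start AUG at pos 1
pos 1: AUG -> Y; peptide=Y
pos 4: CUA -> S; peptide=YS
pos 7: UUG -> T; peptide=YST
pos 10: GCG -> P; peptide=YSTP
pos 13: GAC -> F; peptide=YSTPF
pos 16: GCU -> V; peptide=YSTPFV
pos 19: UGG -> D; peptide=YSTPFVD
pos 22: CGU -> S; peptide=YSTPFVDS
pos 25: GUG -> R; peptide=YSTPFVDSR
pos 28: UAA -> STOP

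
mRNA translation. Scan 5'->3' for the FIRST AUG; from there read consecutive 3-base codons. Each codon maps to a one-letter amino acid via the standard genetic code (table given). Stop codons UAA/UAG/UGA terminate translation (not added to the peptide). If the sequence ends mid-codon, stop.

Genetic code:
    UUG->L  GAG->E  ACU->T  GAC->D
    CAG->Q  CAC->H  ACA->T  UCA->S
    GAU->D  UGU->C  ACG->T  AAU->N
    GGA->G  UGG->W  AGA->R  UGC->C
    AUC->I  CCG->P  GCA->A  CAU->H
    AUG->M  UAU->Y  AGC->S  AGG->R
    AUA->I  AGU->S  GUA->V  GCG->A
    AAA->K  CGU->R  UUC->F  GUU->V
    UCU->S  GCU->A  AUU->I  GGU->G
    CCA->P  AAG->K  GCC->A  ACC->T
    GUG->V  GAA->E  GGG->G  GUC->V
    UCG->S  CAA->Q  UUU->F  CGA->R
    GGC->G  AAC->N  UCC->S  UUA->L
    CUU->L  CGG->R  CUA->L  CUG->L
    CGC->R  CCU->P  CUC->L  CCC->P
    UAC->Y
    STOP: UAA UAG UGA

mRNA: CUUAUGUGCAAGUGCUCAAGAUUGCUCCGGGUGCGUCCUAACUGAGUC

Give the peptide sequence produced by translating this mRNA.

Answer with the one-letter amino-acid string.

Answer: MCKCSRLLRVRPN

Derivation:
start AUG at pos 3
pos 3: AUG -> M; peptide=M
pos 6: UGC -> C; peptide=MC
pos 9: AAG -> K; peptide=MCK
pos 12: UGC -> C; peptide=MCKC
pos 15: UCA -> S; peptide=MCKCS
pos 18: AGA -> R; peptide=MCKCSR
pos 21: UUG -> L; peptide=MCKCSRL
pos 24: CUC -> L; peptide=MCKCSRLL
pos 27: CGG -> R; peptide=MCKCSRLLR
pos 30: GUG -> V; peptide=MCKCSRLLRV
pos 33: CGU -> R; peptide=MCKCSRLLRVR
pos 36: CCU -> P; peptide=MCKCSRLLRVRP
pos 39: AAC -> N; peptide=MCKCSRLLRVRPN
pos 42: UGA -> STOP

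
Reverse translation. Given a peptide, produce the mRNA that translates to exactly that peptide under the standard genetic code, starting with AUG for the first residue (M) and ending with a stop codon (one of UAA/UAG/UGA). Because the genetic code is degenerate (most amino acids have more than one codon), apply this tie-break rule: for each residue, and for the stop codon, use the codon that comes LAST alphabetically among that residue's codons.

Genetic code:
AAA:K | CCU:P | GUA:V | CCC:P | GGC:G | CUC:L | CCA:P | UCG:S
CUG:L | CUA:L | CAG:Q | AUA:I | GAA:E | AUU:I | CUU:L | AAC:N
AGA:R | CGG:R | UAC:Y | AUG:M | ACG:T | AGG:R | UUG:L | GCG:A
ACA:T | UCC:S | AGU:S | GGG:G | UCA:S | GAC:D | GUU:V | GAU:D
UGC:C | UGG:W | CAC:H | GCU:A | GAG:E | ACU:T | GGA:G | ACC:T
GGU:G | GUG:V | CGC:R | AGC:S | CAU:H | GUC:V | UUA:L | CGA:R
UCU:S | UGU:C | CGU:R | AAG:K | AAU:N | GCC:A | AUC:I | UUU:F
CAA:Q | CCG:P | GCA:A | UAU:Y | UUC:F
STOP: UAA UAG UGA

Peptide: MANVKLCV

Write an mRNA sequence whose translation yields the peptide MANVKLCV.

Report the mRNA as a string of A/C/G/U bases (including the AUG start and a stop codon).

residue 1: M -> AUG (start codon)
residue 2: A codons sorted = GCA,GCC,GCG,GCU -> pick last = GCU
residue 3: N codons sorted = AAC,AAU -> pick last = AAU
residue 4: V codons sorted = GUA,GUC,GUG,GUU -> pick last = GUU
residue 5: K codons sorted = AAA,AAG -> pick last = AAG
residue 6: L codons sorted = CUA,CUC,CUG,CUU,UUA,UUG -> pick last = UUG
residue 7: C codons sorted = UGC,UGU -> pick last = UGU
residue 8: V codons sorted = GUA,GUC,GUG,GUU -> pick last = GUU
terminator: stop codons sorted = UAA,UAG,UGA -> pick last = UGA

Answer: mRNA: AUGGCUAAUGUUAAGUUGUGUGUUUGA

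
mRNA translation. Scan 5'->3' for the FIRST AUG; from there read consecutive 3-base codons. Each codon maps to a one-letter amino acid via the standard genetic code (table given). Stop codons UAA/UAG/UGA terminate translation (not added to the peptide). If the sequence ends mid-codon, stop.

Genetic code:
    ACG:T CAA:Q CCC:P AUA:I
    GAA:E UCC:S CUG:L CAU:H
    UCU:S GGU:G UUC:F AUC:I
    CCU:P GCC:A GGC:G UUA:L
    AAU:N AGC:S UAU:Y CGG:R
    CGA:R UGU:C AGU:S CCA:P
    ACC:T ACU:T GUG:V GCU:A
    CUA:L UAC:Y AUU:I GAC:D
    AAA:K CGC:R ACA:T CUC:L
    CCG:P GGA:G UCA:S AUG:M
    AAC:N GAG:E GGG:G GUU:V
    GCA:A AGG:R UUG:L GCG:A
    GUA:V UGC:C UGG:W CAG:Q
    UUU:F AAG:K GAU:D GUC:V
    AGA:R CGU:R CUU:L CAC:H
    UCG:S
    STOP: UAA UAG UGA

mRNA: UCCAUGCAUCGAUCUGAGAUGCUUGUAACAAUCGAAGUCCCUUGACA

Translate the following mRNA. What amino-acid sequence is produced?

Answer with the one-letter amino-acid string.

start AUG at pos 3
pos 3: AUG -> M; peptide=M
pos 6: CAU -> H; peptide=MH
pos 9: CGA -> R; peptide=MHR
pos 12: UCU -> S; peptide=MHRS
pos 15: GAG -> E; peptide=MHRSE
pos 18: AUG -> M; peptide=MHRSEM
pos 21: CUU -> L; peptide=MHRSEML
pos 24: GUA -> V; peptide=MHRSEMLV
pos 27: ACA -> T; peptide=MHRSEMLVT
pos 30: AUC -> I; peptide=MHRSEMLVTI
pos 33: GAA -> E; peptide=MHRSEMLVTIE
pos 36: GUC -> V; peptide=MHRSEMLVTIEV
pos 39: CCU -> P; peptide=MHRSEMLVTIEVP
pos 42: UGA -> STOP

Answer: MHRSEMLVTIEVP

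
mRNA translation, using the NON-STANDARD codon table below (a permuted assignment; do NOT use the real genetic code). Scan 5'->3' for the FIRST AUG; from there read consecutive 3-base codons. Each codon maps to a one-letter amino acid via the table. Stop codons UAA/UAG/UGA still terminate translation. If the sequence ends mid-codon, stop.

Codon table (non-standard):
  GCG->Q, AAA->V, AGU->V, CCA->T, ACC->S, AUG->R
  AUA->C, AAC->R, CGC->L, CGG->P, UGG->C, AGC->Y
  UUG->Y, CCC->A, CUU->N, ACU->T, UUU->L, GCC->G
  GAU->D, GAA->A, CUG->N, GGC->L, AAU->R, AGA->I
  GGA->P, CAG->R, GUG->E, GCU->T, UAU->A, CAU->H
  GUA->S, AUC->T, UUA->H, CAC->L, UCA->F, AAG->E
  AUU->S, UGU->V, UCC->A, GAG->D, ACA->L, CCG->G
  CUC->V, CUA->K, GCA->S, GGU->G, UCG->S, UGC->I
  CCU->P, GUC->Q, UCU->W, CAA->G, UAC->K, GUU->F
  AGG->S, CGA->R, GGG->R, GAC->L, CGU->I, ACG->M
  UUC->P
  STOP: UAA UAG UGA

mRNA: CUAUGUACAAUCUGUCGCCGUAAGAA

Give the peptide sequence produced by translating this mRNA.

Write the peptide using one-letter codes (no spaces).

start AUG at pos 2
pos 2: AUG -> R; peptide=R
pos 5: UAC -> K; peptide=RK
pos 8: AAU -> R; peptide=RKR
pos 11: CUG -> N; peptide=RKRN
pos 14: UCG -> S; peptide=RKRNS
pos 17: CCG -> G; peptide=RKRNSG
pos 20: UAA -> STOP

Answer: RKRNSG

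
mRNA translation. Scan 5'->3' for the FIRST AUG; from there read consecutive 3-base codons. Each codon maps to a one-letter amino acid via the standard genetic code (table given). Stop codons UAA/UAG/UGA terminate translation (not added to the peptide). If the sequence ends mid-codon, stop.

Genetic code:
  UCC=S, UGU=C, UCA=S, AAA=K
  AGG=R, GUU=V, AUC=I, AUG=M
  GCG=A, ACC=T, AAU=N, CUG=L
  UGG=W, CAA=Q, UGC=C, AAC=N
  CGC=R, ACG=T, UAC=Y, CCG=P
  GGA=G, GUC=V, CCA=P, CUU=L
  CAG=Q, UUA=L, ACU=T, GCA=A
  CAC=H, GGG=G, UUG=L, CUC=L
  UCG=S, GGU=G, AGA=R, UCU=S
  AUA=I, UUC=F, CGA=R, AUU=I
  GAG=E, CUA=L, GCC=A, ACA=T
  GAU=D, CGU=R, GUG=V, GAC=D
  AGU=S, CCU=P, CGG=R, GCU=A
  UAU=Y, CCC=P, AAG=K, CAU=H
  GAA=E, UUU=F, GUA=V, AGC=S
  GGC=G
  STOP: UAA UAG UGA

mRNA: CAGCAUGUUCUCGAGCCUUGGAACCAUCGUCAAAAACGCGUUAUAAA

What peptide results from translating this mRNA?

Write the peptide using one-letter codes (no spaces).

start AUG at pos 4
pos 4: AUG -> M; peptide=M
pos 7: UUC -> F; peptide=MF
pos 10: UCG -> S; peptide=MFS
pos 13: AGC -> S; peptide=MFSS
pos 16: CUU -> L; peptide=MFSSL
pos 19: GGA -> G; peptide=MFSSLG
pos 22: ACC -> T; peptide=MFSSLGT
pos 25: AUC -> I; peptide=MFSSLGTI
pos 28: GUC -> V; peptide=MFSSLGTIV
pos 31: AAA -> K; peptide=MFSSLGTIVK
pos 34: AAC -> N; peptide=MFSSLGTIVKN
pos 37: GCG -> A; peptide=MFSSLGTIVKNA
pos 40: UUA -> L; peptide=MFSSLGTIVKNAL
pos 43: UAA -> STOP

Answer: MFSSLGTIVKNAL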